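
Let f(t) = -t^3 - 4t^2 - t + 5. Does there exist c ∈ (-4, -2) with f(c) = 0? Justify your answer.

f(-4) = 9 and f(-2) = -1, which have opposite signs.
Since f is a polynomial it is continuous on [-4, -2].
By the Intermediate Value Theorem, f takes the value 0 somewhere in the open interval.

Such a root exists.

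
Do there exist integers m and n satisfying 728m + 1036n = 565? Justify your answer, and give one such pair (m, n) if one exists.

No, no such integers exist.

Both 728 and 1036 are divisible by gcd(728, 1036) = 28, hence so is any combination 728m + 1036n.
But 565 = 28·20 + 5, so 28 ∤ 565.
Therefore 728m + 1036n = 565 has no solution in integers.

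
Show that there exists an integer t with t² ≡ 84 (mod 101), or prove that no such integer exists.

Take t = 65. Then 65² = 4225 = 41·101 + 84, so 65² ≡ 84 (mod 101).

t = 65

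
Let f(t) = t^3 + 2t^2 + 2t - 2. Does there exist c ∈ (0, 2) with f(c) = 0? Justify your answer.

Such a root exists.

f(0) = -2 and f(2) = 18, which have opposite signs.
Since f is a polynomial it is continuous on [0, 2].
The Intermediate Value Theorem then guarantees some c ∈ (0, 2) with f(c) = 0.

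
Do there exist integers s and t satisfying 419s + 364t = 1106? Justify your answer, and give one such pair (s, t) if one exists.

419 and 364 are coprime, so 419s + 364t ranges over all of ℤ.
Run the Euclidean algorithm on 419 and 364: 419 = 1·364 + 55, 364 = 6·55 + 34, 55 = 1·34 + 21, 34 = 1·21 + 13, 21 = 1·13 + 8, 13 = 1·8 + 5, 8 = 1·5 + 3, 5 = 1·3 + 2, 3 = 1·2 + 1, 2 = 2·1 + 0.
Unwinding: 1 = 3 − 1·2 = 3 − (5 − 1·3) = −5 + 2·3 = −5 + 2·(8 − 1·5) = 2·8 − 3·5 = 2·8 − 3·(13 − 1·8) = −3·13 + 5·8 = −3·13 + 5·(21 − 1·13) = 5·21 − 8·13 = 5·21 − 8·(34 − 1·21) = −8·34 + 13·21 = −8·34 + 13·(55 − 1·34) = 13·55 − 21·34 = 13·55 − 21·(364 − 6·55) = −21·364 + 139·55 = −21·364 + 139·(419 − 1·364) = 139·419 − 160·364, i.e. 419·139 + 364·(-160) = 1.
Multiplying through by 1106: s = 139·1106 = 153734, t = (-160)·1106 = -176960 is a solution.
The general solution is s = 153734 + 364k, t = -176960 − 419k; taking k = -422 gives the smaller pair s = 126, t = -142.
Indeed 419·126 + 364·(-142) = 52794 − 51688 = 1106.

s = 126, t = -142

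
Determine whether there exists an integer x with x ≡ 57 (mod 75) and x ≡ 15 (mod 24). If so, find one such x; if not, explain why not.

x = 207

gcd(75, 24) = 3. A simultaneous solution exists iff 57 ≡ 15 (mod 3); here 57 mod 3 = 0 = 15 mod 3, so it does.
List candidates x ≡ 57 (mod 75): 57, 132, 207. Modulo 24 these are 9, 12, 15; 207 gives 15 as required.
Verify: 207 = 2·75 + 57 and 207 = 8·24 + 15. ✓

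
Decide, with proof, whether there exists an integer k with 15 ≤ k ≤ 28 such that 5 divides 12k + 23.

k = 16

At k = 15 the value 203 is not a multiple of 5. Try k = 16: 12·16 + 23 = 215 = 43·5, which is divisible by 5.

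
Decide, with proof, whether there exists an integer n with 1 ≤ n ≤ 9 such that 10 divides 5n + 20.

At n = 1 the value 25 is not a multiple of 10. Try n = 2: 5·2 + 20 = 30 = 3·10, which is divisible by 10.

n = 2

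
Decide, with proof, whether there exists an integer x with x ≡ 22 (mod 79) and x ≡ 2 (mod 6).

x = 338

Since 79 and 6 share no common factor, CRT says the pair of congruences has a solution (unique mod 474).
Write x = 22 + 79t and require 22 + 79t ≡ 2 (mod 6), i.e. 79t ≡ 4 (mod 6).
79 ≡ 1 (mod 6), so this reads 1t ≡ 4 (mod 6). So t ≡ 4 (mod 6).
Taking t = 4 gives x = 22 + 79·4 = 338.
Verify: 338 = 4·79 + 22 and 338 = 56·6 + 2. ✓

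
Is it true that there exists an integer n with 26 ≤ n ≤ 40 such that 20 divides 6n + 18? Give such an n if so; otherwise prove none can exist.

Try n = 27: 6·27 + 18 = 180 = 9·20, which is divisible by 20.

n = 27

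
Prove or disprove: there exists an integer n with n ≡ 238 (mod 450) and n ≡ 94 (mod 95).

No, no such integer exists.

gcd(450, 95) = 5. If n ≡ 238 (mod 450) and n ≡ 94 (mod 95), then n ≡ 238 (mod 5) and n ≡ 94 (mod 5).
However 238 ≡ 3 and 94 ≡ 4 (mod 5), and 3 ≠ 4.
So no integer satisfies both congruences.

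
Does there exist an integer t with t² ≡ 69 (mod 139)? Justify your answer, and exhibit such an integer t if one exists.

t = 25

t = 25 works: 25² = 625, and 625 − 69 = 556 = 4·139.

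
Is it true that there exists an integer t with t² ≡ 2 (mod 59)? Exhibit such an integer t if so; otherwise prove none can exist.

59 is prime, so by Euler's criterion 2 is a square mod 59 iff 2^((59−1)/2) = 2^29 ≡ 1 (mod 59).
Squaring successively (mod 59): 2^2 = 4 ≡ 4; 2^4 ≡ 4² = 16 ≡ 16; 2^8 ≡ 16² = 256 ≡ 20; 2^16 ≡ 20² = 400 ≡ 46.
Since 29 = 16 + 8 + 4 + 1, 2^29 ≡ 46 · 20 · 16 · 2; multiplying out mod 59: 46·20 = 920 ≡ 35, then 35·16 = 560 ≡ 29, then 29·2 = 58 ≡ 58. Thus 2^29 ≡ 58 ≡ −1 (mod 59).
The value −1 means 2 is a non-residue modulo 59, so t² ≡ 2 (mod 59) is impossible.

There is no such integer.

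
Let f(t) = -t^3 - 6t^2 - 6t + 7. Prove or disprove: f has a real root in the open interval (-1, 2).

Yes, f has a root in the interval.

f(-1) = 8 and f(2) = -37, which have opposite signs.
As a polynomial, f is continuous on every closed interval.
By the Intermediate Value Theorem, f takes the value 0 somewhere in the open interval.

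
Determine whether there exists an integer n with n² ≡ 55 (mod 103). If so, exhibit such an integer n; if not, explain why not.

n = 63 works: 63² = 3969, and 3969 − 55 = 3914 = 38·103.

n = 63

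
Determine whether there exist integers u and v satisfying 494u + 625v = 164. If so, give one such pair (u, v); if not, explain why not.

494 and 625 are coprime, so 494u + 625v ranges over all of ℤ.
Run the Euclidean algorithm on 625 and 494: 625 = 1·494 + 131, 494 = 3·131 + 101, 131 = 1·101 + 30, 101 = 3·30 + 11, 30 = 2·11 + 8, 11 = 1·8 + 3, 8 = 2·3 + 2, 3 = 1·2 + 1, 2 = 2·1 + 0.
Unwinding: 1 = 3 − 1·2 = 3 − (8 − 2·3) = −8 + 3·3 = −8 + 3·(11 − 1·8) = 3·11 − 4·8 = 3·11 − 4·(30 − 2·11) = −4·30 + 11·11 = −4·30 + 11·(101 − 3·30) = 11·101 − 37·30 = 11·101 − 37·(131 − 1·101) = −37·131 + 48·101 = −37·131 + 48·(494 − 3·131) = 48·494 − 181·131 = 48·494 − 181·(625 − 1·494) = −181·625 + 229·494, i.e. 494·229 + 625·(-181) = 1.
Scaling by 164 gives the particular solution (u, v) = (37556, -29684).
Subtracting 60·625 from u and adding 60·494 to v gives the tidier solution (56, -44).
Indeed 494·56 + 625·(-44) = 27664 − 27500 = 164.

u = 56, v = -44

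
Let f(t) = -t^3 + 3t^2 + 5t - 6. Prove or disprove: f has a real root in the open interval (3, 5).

Yes, f has a root in the interval.

f(3) = 9 and f(5) = -31, which have opposite signs.
f is continuous everywhere (it is a polynomial), in particular on [3, 5].
By the Intermediate Value Theorem f must vanish at some point of (3, 5).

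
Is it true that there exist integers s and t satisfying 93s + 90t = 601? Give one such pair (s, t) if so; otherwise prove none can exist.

Both 93 and 90 are divisible by gcd(93, 90) = 3, hence so is any combination 93s + 90t.
But 601 is not a multiple of 3 (it leaves remainder 1).
So the equation is unsolvable over ℤ.

There are no such integers.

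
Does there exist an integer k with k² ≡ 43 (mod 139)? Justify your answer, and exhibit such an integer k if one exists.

No such integer exists.

Apply Euler's criterion with the prime 139: 43 is a quadratic residue iff 43^69 ≡ 1 (mod 139), and a non-residue iff it is ≡ −1.
Repeated squaring mod 139: 43^2 = 1849 ≡ 42; 43^4 ≡ 42² = 1764 ≡ 96; 43^8 ≡ 96² = 9216 ≡ 42; 43^16 ≡ 42² = 1764 ≡ 96; 43^32 ≡ 96² = 9216 ≡ 42; 43^64 ≡ 42² = 1764 ≡ 96.
Since 69 = 64 + 4 + 1, 43^69 ≡ 96 · 96 · 43; multiplying out mod 139: 96·96 = 9216 ≡ 42, then 42·43 = 1806 ≡ 138. Thus 43^69 ≡ 138 ≡ −1 (mod 139).
By Euler's criterion 43 is a quadratic non-residue mod 139: no k satisfies k² ≡ 43 (mod 139).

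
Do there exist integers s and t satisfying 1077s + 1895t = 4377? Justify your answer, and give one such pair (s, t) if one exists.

Since gcd(1077, 1895) = 1, every integer is an integer combination of 1077 and 1895.
Dividing repeatedly: 1895 = 1·1077 + 818, 1077 = 1·818 + 259, 818 = 3·259 + 41, 259 = 6·41 + 13, 41 = 3·13 + 2, 13 = 6·2 + 1, 2 = 2·1 + 0.
Back-substituting, 1 = 13 − 6·2 = 13 − 6·(41 − 3·13) = −6·41 + 19·13 = −6·41 + 19·(259 − 6·41) = 19·259 − 120·41 = 19·259 − 120·(818 − 3·259) = −120·818 + 379·259 = −120·818 + 379·(1077 − 1·818) = 379·1077 − 499·818 = 379·1077 − 499·(1895 − 1·1077) = −499·1895 + 878·1077; that is, 1077·878 + 1895·(-499) = 1.
Scaling by 4377 gives the particular solution (s, t) = (3843006, -2184123).
Subtracting 2027·1895 from s and adding 2027·1077 to t gives the tidier solution (1841, -1044).
Indeed 1077·1841 + 1895·(-1044) = 1982757 − 1978380 = 4377.

s = 1841, t = -1044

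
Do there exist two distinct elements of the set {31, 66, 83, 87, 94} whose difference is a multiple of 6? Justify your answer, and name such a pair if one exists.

No such pair exists.

Reduce each element modulo 6: 31↦1, 66↦0, 83↦5, 87↦3, 94↦4.
No residue repeats among the 5 elements, so no pair has difference ≡ 0 (mod 6).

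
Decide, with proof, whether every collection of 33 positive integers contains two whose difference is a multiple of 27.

True.

There are exactly 27 possible remainders on division by 27.
With 33 integers and only 27 classes, the pigeonhole principle forces two of them, say a and b, into the same class.
Then a ≡ b (mod 27), i.e. 27 ∣ (a − b).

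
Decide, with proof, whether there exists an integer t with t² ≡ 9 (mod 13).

t = 10 works: 10² = 100, and 100 − 9 = 91 = 7·13.

t = 10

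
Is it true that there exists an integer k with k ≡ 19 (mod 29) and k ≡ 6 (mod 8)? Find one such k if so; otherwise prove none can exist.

k = 222

The moduli 29 and 8 are coprime, so by the Chinese Remainder Theorem a unique solution modulo 232 exists.
Any solution of the first congruence is k = 19 + 29t; substituting into the second, 29t ≡ 6 − 19 ≡ 3 (mod 8).
29 ≡ 5 (mod 8), so this reads 5t ≡ 3 (mod 8). To invert 5 modulo 8: 8 = 1·5 + 3, 5 = 1·3 + 2, 3 = 1·2 + 1, 2 = 2·1 + 0, and unwinding, 1 = 3 − 1·2 = 3 − (5 − 1·3) = −5 + 2·3 = −5 + 2·(8 − 1·5) = 2·8 − 3·5. Thus 5⁻¹ ≡ -3 ≡ 5 (mod 8).
Therefore t ≡ 5·3 = 15 ≡ 7 (mod 8).
Taking t = 7 gives k = 19 + 29·7 = 222.
Verify: 222 = 7·29 + 19 and 222 = 27·8 + 6. ✓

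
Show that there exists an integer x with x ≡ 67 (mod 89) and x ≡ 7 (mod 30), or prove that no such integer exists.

x = 67

gcd(89, 30) = 1, so the Chinese Remainder Theorem guarantees exactly one residue class mod 2670 satisfying both.
Write x = 67 + 89t and require 67 + 89t ≡ 7 (mod 30), i.e. 89t ≡ 0 (mod 30).
89 ≡ 29 (mod 30), so this reads 29t ≡ 0 (mod 30). t = 0 satisfies this.
With t = 0: x = 67 + 89·0 = 67.
Verify: 67 = 0·89 + 67 and 67 = 2·30 + 7. ✓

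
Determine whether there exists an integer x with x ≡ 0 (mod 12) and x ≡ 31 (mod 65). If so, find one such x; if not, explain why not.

gcd(12, 65) = 1, so the Chinese Remainder Theorem guarantees exactly one residue class mod 780 satisfying both.
Write x = 0 + 12t and require 0 + 12t ≡ 31 (mod 65), i.e. 12t ≡ 31 (mod 65).
Note 12·38 = 456 ≡ 1 (mod 65) (as 456 − 1 = 7·65), so 12⁻¹ ≡ 38.
Multiplying by 38: t ≡ 38·31 = 1178 ≡ 8 (mod 65).
Taking t = 8 gives x = 0 + 12·8 = 96.
Check: 96 mod 12 = 0, 96 mod 65 = 31. ✓

x = 96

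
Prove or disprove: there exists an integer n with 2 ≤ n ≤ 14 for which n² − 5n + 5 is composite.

At n = 10: 10² − 5·10 + 5 = 55 = 5·11, which is composite.

n = 10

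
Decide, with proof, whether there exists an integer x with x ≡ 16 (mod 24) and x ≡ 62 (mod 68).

Both moduli are multiples of 4 = gcd(24, 68), so any solution would satisfy x ≡ 16 and x ≡ 62 modulo 4 simultaneously.
These are incompatible: 16 − 62 = -46 is not divisible by 4.
Therefore no such x exists.

No, no such integer exists.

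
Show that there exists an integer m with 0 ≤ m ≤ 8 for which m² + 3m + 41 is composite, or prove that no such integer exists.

At m = 5: 5² + 3·5 + 41 = 81 = 3·27, which is composite.

m = 5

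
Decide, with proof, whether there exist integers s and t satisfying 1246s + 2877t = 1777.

gcd(1246, 2877) = 7, so every integer of the form 1246s + 2877t is a multiple of 7.
But 1777 = 7·253 + 6, so 7 ∤ 1777.
Therefore 1246s + 2877t = 1777 has no solution in integers.

No, no such integers exist.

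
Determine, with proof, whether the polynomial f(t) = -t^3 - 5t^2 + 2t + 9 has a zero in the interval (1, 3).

Such a root exists.

f(1) = 5 and f(3) = -57, which have opposite signs.
Since f is a polynomial it is continuous on [1, 3].
By the Intermediate Value Theorem f must vanish at some point of (1, 3).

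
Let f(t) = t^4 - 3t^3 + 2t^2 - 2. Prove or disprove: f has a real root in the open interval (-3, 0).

f(-3) = 178 and f(0) = -2, which have opposite signs.
As a polynomial, f is continuous on every closed interval.
By the Intermediate Value Theorem f must vanish at some point of (-3, 0).

Yes, f has a root in the interval.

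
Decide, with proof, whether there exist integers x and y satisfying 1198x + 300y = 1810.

x = 145, y = -573

gcd(1198, 300) = 2, and 2 divides 1810, so integer solutions exist.
Dividing through by 2 reduces the equation to 599x + 150y = 905.
Dividing repeatedly: 599 = 3·150 + 149, 150 = 1·149 + 1, 149 = 149·1 + 0.
Working back up the chain: 1 = 150 − 1·149 = 150 − (599 − 3·150) = −599 + 4·150. So 599·(-1) + 150·4 = 1.
Scaling by 905 gives the particular solution (x, y) = (-905, 3620).
The general solution is x = -905 + 150k, y = 3620 − 599k; taking k = 7 gives the smaller pair x = 145, y = -573.
Check: 1198·145 + 300·(-573) = 173710 − 171900 = 1810. ✓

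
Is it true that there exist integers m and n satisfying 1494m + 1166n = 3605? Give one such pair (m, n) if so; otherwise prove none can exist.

No, no such integers exist.

gcd(1494, 1166) = 2, so every integer of the form 1494m + 1166n is a multiple of 2.
However 3605 leaves remainder 1 on division by 2.
So the equation is unsolvable over ℤ.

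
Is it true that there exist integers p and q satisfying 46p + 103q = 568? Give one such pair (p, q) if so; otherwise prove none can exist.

46 and 103 are coprime, so 46p + 103q ranges over all of ℤ.
Run the Euclidean algorithm on 103 and 46: 103 = 2·46 + 11, 46 = 4·11 + 2, 11 = 5·2 + 1, 2 = 2·1 + 0.
Working back up the chain: 1 = 11 − 5·2 = 11 − 5·(46 − 4·11) = −5·46 + 21·11 = −5·46 + 21·(103 − 2·46) = 21·103 − 47·46. So 46·(-47) + 103·21 = 1.
Times 568: 46·(-26696) + 103·11928 = 568, so (-26696, 11928) solves it.
The general solution is p = -26696 + 103k, q = 11928 − 46k; taking k = 260 gives the smaller pair p = 84, q = -32.
Check: 46·84 + 103·(-32) = 3864 − 3296 = 568. ✓

p = 84, q = -32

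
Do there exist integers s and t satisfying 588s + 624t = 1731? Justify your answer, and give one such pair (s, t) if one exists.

There are no such integers.

Both 588 and 624 are divisible by gcd(588, 624) = 12, hence so is any combination 588s + 624t.
But 1731 is not a multiple of 12 (it leaves remainder 3).
Therefore 588s + 624t = 1731 has no solution in integers.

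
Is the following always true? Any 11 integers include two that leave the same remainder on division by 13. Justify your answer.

Take the 11 consecutive integers 34, 35, …, 44: their residues mod 13 are all distinct because 11 ≤ 13.
Hence this collection has no pair with equal remainders mod 13, disproving the claim.

No, the set {34, 35, 36, 37, 38, 39, 40, 41, 42, 43, 44} is a counterexample.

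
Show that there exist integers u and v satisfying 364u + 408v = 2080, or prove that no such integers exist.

u = 64, v = -52

gcd(364, 408) = 4, and 4 divides 2080, so integer solutions exist.
Dividing through by 4 reduces the equation to 91u + 102v = 520.
Run the Euclidean algorithm on 102 and 91: 102 = 1·91 + 11, 91 = 8·11 + 3, 11 = 3·3 + 2, 3 = 1·2 + 1, 2 = 2·1 + 0.
Unwinding: 1 = 3 − 1·2 = 3 − (11 − 3·3) = −11 + 4·3 = −11 + 4·(91 − 8·11) = 4·91 − 33·11 = 4·91 − 33·(102 − 1·91) = −33·102 + 37·91, i.e. 91·37 + 102·(-33) = 1.
Scaling by 520 gives the particular solution (u, v) = (19240, -17160).
Subtracting 188·102 from u and adding 188·91 to v gives the tidier solution (64, -52).
Indeed 364·64 + 408·(-52) = 23296 − 21216 = 2080.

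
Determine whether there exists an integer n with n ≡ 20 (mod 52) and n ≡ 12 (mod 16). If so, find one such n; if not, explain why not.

n = 124

The moduli are not coprime: gcd(52, 16) = 4. Compatibility requires 4 ∣ (12 − 20) = -8, which holds, so solutions exist.
List candidates n ≡ 20 (mod 52): 20, 72, 124. Modulo 16 these are 4, 8, 12; 124 gives 12 as required.
Verify: 124 = 2·52 + 20 and 124 = 7·16 + 12. ✓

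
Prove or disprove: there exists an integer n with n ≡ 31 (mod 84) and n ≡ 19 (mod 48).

gcd(84, 48) = 12. A simultaneous solution exists iff 31 ≡ 19 (mod 12); here 31 mod 12 = 7 = 19 mod 12, so it does.
Step through n = 31, 31 + 84, 31 + 2·84, …: the values 31, 115 reduce mod 48 to 31, 19. The value 115 hits 19.
Verify: 115 = 1·84 + 31 and 115 = 2·48 + 19. ✓

n = 115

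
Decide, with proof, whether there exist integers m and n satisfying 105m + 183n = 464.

gcd(105, 183) = 3, so every integer of the form 105m + 183n is a multiple of 3.
However 464 leaves remainder 2 on division by 3.
Hence no integers m, n satisfy the equation.

No, no such integers exist.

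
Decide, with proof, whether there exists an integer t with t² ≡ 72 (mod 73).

t = 27

t = 27 works: 27² = 729, and 729 − 72 = 657 = 9·73.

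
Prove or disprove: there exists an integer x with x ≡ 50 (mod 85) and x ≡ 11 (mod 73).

gcd(85, 73) = 1, so the Chinese Remainder Theorem guarantees exactly one residue class mod 6205 satisfying both.
Any solution of the first congruence is x = 50 + 85t; substituting into the second, 85t ≡ 11 − 50 ≡ 34 (mod 73).
85 ≡ 12 (mod 73), so this reads 12t ≡ 34 (mod 73). Note 12·67 = 804 ≡ 1 (mod 73) (as 804 − 1 = 11·73), so 12⁻¹ ≡ 67.
Therefore t ≡ 67·34 = 2278 ≡ 15 (mod 73).
With t = 15: x = 50 + 85·15 = 1325.
Verify: 1325 = 15·85 + 50 and 1325 = 18·73 + 11. ✓

x = 1325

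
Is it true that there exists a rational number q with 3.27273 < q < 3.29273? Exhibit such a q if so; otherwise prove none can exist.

q = 23/7

Look for a denominator N such that an integer falls strictly between N·3.27273 and N·3.29273. N = 7 works: 7·3.27273 = 22.90911 < 23 < 23.04911 = 7·3.29273.
Dividing back, 3.27273 < 23/7 < 3.29273, and 23/7 is rational.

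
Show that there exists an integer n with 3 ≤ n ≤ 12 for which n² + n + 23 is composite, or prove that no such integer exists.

n = 11

At n = 11: 11² + 11 + 23 = 155 = 5·31, which is composite.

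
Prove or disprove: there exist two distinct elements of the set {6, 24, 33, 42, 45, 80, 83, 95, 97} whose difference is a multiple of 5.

Yes: 33 and 83.

Both 33 and 83 leave remainder 3 on division by 5; their difference 50 = 10·5 is a multiple of 5.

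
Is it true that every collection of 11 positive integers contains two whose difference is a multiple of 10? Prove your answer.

Each integer lies in one of the 10 residue classes modulo 10.
Since 11 > 10, two of the 11 integers must share a residue class by the pigeonhole principle; call them a and b.
Equal remainders mean a − b ≡ 0 (mod 10), so 10 divides their difference.

True.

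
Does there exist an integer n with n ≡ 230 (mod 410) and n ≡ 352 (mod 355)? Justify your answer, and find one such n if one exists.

There is no such integer.

Both moduli are multiples of 5 = gcd(410, 355), so any solution would satisfy n ≡ 230 and n ≡ 352 modulo 5 simultaneously.
These are incompatible: 230 − 352 = -122 is not divisible by 5.
Hence the system has no solution.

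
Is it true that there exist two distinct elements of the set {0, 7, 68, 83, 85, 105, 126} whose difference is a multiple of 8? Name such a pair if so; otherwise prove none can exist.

There is no such pair.

Reduce each element modulo 8: 0↦0, 7↦7, 68↦4, 83↦3, 85↦5, 105↦1, 126↦6.
All 7 residues are distinct, so no two elements differ by a multiple of 8.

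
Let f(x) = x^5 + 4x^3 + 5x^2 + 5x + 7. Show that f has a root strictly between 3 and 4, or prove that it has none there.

No.

f(3) = 418 and f(4) = 1387, both positive, so a sign-change argument is unavailable; we show f keeps this sign on the whole interval.
Substitute x = 3 + u, where 0 < u < 1 on the interval. Expanding, f(3 + u) = u^5 + 15u^4 + 94u^3 + 311u^2 + 548u + 418.
The nonzero coefficients here are all positive, so for u > 0 every term is positive (or zero), and the constant term 418 is strictly positive.
Therefore f(x) > 0 throughout (3, 4), and f has no zero there.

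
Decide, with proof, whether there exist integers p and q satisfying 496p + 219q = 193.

p = 211, q = -477

Since gcd(496, 219) = 1, every integer is an integer combination of 496 and 219.
Dividing repeatedly: 496 = 2·219 + 58, 219 = 3·58 + 45, 58 = 1·45 + 13, 45 = 3·13 + 6, 13 = 2·6 + 1, 6 = 6·1 + 0.
Back-substituting, 1 = 13 − 2·6 = 13 − 2·(45 − 3·13) = −2·45 + 7·13 = −2·45 + 7·(58 − 1·45) = 7·58 − 9·45 = 7·58 − 9·(219 − 3·58) = −9·219 + 34·58 = −9·219 + 34·(496 − 2·219) = 34·496 − 77·219; that is, 496·34 + 219·(-77) = 1.
Multiplying through by 193: p = 34·193 = 6562, q = (-77)·193 = -14861 is a solution.
Shifting by a multiple of (219, −496) keeps it a solution: p = 6562 − 29·219 = 211, q = -14861 + 29·496 = -477.
Indeed 496·211 + 219·(-477) = 104656 − 104463 = 193.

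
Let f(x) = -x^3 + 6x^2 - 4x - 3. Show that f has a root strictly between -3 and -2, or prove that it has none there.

f has no root in that interval.

The endpoint values f(-3) = 90 and f(-2) = 37 are both positive. Claim: f(x) > 0 for every x in (-3, -2).
Shift to the endpoint -2: with x = -2 − u (0 < u < 1), one computes f(-2 − u) = u^3 + 12u^2 + 40u + 37.
The nonzero coefficients here are all positive, so for u > 0 every term is positive (or zero), and the constant term 37 is strictly positive.
Therefore f(x) > 0 throughout (-3, -2), and f has no zero there.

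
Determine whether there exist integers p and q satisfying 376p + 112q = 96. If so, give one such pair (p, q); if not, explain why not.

p = 8, q = -26

Since gcd(376, 112) = 8 and 96 = 8·12, Bézout's identity guarantees a solution.
Dividing through by 8 reduces the equation to 47p + 14q = 12.
Dividing repeatedly: 47 = 3·14 + 5, 14 = 2·5 + 4, 5 = 1·4 + 1, 4 = 4·1 + 0.
Unwinding: 1 = 5 − 1·4 = 5 − (14 − 2·5) = −14 + 3·5 = −14 + 3·(47 − 3·14) = 3·47 − 10·14, i.e. 47·3 + 14·(-10) = 1.
Multiplying through by 12: p = 3·12 = 36, q = (-10)·12 = -120 is a solution.
Shifting by a multiple of (14, −47) keeps it a solution: p = 36 − 2·14 = 8, q = -120 + 2·47 = -26.
Indeed 376·8 + 112·(-26) = 3008 − 2912 = 96.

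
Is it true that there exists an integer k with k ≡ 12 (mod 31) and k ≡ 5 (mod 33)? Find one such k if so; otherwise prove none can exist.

k = 632

The moduli 31 and 33 are coprime, so by the Chinese Remainder Theorem a unique solution modulo 1023 exists.
Any solution of the first congruence is k = 12 + 31t; substituting into the second, 31t ≡ 5 − 12 ≡ 26 (mod 33).
Since 31·16 = 496 = 15·33 + 1, the inverse of 31 mod 33 is 16.
Multiplying by 16: t ≡ 16·26 = 416 ≡ 20 (mod 33).
Taking t = 20 gives k = 12 + 31·20 = 632.
Indeed 632 ≡ 12 (mod 31) and 632 ≡ 5 (mod 33).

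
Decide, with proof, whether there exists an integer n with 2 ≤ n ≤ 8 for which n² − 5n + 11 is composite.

At n = 7: 7² − 5·7 + 11 = 25 = 5·5, which is composite.

n = 7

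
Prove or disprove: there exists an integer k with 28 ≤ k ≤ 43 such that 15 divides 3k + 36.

k = 28

k = 28 works, since 3·28 + 36 = 120 = 8·15.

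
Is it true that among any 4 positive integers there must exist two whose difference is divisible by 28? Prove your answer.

No, the set {49, 50, 51, 52} is a counterexample.

Consider the 4 integers 49, 50, 51, 52. They lie in distinct residue classes modulo 28, since 4 ≤ 28.
Any two of them differ by at most 3 < 28 and by at least 1, so no difference is a multiple of 28.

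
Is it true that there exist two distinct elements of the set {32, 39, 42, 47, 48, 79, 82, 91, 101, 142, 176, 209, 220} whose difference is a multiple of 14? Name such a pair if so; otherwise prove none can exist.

Residues mod 14: 32↦4, 39↦11, 42↦0, 47↦5, 48↦6, 79↦9, 82↦12, 91↦7, 101↦3, 142↦2, 176↦8, 209↦13, 220↦10.
All 13 residues are distinct, so no two elements differ by a multiple of 14.

No, no such pair exists.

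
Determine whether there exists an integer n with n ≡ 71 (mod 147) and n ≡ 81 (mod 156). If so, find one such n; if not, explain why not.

No, no such integer exists.

Reduce both congruences modulo 3, which divides 147 and 156: they say n ≡ 71 (mod 3) and n ≡ 81 (mod 3).
These are incompatible: 71 − 81 = -10 is not divisible by 3.
Hence the system has no solution.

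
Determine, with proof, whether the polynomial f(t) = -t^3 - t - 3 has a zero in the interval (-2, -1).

f(-2) = 7 and f(-1) = -1, which have opposite signs.
f is continuous everywhere (it is a polynomial), in particular on [-2, -1].
By the Intermediate Value Theorem, f takes the value 0 somewhere in the open interval.

Yes, f has a root in the interval.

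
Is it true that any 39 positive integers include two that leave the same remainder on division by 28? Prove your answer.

Yes, this is always true.

Each integer lies in one of the 28 residue classes modulo 28.
With 39 integers and only 28 classes, the pigeonhole principle forces two of them, say a and b, into the same class.
That is, a and b leave the same remainder on division by 28, as claimed.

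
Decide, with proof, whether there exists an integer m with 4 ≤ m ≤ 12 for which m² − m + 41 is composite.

The values for m = 4, 5, …, 12 are 53, 61, 71, 83, 97, 113, 131, 151, 173, and each of these is prime.
So no value in the range makes the expression composite.

No such integer m in that range exists.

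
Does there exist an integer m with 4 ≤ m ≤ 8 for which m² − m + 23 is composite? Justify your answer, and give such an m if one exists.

At m = 7: 7² − 7 + 23 = 65 = 5·13, which is composite.

m = 7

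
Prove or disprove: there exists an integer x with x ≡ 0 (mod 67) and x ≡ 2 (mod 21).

The moduli 67 and 21 are coprime, so by the Chinese Remainder Theorem a unique solution modulo 1407 exists.
Any solution of the first congruence is x = 0 + 67t; substituting into the second, 67t ≡ 2 − 0 ≡ 2 (mod 21).
67 ≡ 4 (mod 21), so this reads 4t ≡ 2 (mod 21). Note 4·16 = 64 ≡ 1 (mod 21) (as 64 − 1 = 3·21), so 4⁻¹ ≡ 16.
Therefore t ≡ 16·2 = 32 ≡ 11 (mod 21).
Taking t = 11 gives x = 0 + 67·11 = 737.
Indeed 737 ≡ 0 (mod 67) and 737 ≡ 2 (mod 21).

x = 737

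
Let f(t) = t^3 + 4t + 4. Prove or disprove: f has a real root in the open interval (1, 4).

No such root exists.

Evaluate at the endpoints: f(1) = 9, f(4) = 84 — same sign (positive).
The derivative f'(t) = 3t^2 + 4 is a quadratic with discriminant 0² − 4·3·4 = -48 < 0; it never vanishes, so it is always positive (sign of the leading coefficient).
So f is strictly increasing; between 1 and 4 its values lie between f(1) = 9 and f(4) = 84, all positive. Therefore f has no root in (1, 4).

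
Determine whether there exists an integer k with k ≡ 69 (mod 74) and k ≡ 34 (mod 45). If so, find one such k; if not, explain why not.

gcd(74, 45) = 1, so the Chinese Remainder Theorem guarantees exactly one residue class mod 3330 satisfying both.
Write k = 69 + 74t and require 69 + 74t ≡ 34 (mod 45), i.e. 74t ≡ 10 (mod 45).
74 ≡ 29 (mod 45), so this reads 29t ≡ 10 (mod 45). Invert 29 mod 45 by the Euclidean algorithm: 45 = 1·29 + 16, 29 = 1·16 + 13, 16 = 1·13 + 3, 13 = 4·3 + 1, 3 = 3·1 + 0; back-substituting, 1 = 13 − 4·3 = 13 − 4·(16 − 1·13) = −4·16 + 5·13 = −4·16 + 5·(29 − 1·16) = 5·29 − 9·16 = 5·29 − 9·(45 − 1·29) = −9·45 + 14·29. Hence 29·14 ≡ 1, so 29⁻¹ ≡ 14 (mod 45).
Multiplying by 14: t ≡ 14·10 = 140 ≡ 5 (mod 45).
With t = 5: k = 69 + 74·5 = 439.
Check: 439 mod 74 = 69, 439 mod 45 = 34. ✓

k = 439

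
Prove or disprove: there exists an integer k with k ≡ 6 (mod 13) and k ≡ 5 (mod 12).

gcd(13, 12) = 1, so the Chinese Remainder Theorem guarantees exactly one residue class mod 156 satisfying both.
Any solution of the first congruence is k = 6 + 13t; substituting into the second, 13t ≡ 5 − 6 ≡ 11 (mod 12).
13 ≡ 1 (mod 12), so this reads 1t ≡ 11 (mod 12). So t ≡ 11 (mod 12).
With t = 11: k = 6 + 13·11 = 149.
Verify: 149 = 11·13 + 6 and 149 = 12·12 + 5. ✓

k = 149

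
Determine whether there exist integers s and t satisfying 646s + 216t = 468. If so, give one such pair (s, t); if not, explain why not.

gcd(646, 216) = 2, and 2 divides 468, so integer solutions exist.
Dividing through by 2 reduces the equation to 323s + 108t = 234.
Euclidean algorithm: 323 = 2·108 + 107, 108 = 1·107 + 1, 107 = 107·1 + 0.
Working back up the chain: 1 = 108 − 1·107 = 108 − (323 − 2·108) = −323 + 3·108. So 323·(-1) + 108·3 = 1.
Multiplying through by 234: s = (-1)·234 = -234, t = 3·234 = 702 is a solution.
Adding 3·108 to s and subtracting 3·323 from t gives the tidier solution (90, -267).
Indeed 646·90 + 216·(-267) = 58140 − 57672 = 468.

s = 90, t = -267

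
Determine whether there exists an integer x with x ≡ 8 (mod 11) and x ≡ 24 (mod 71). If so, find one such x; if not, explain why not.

x = 734

gcd(11, 71) = 1, so the Chinese Remainder Theorem guarantees exactly one residue class mod 781 satisfying both.
Write x = 8 + 11t and require 8 + 11t ≡ 24 (mod 71), i.e. 11t ≡ 16 (mod 71).
Since 11·13 = 143 = 2·71 + 1, the inverse of 11 mod 71 is 13.
Therefore t ≡ 13·16 = 208 ≡ 66 (mod 71).
Taking t = 66 gives x = 8 + 11·66 = 734.
Check: 734 mod 11 = 8, 734 mod 71 = 24. ✓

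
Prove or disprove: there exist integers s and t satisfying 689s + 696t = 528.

Since gcd(689, 696) = 1, every integer is an integer combination of 689 and 696.
Run the Euclidean algorithm on 696 and 689: 696 = 1·689 + 7, 689 = 98·7 + 3, 7 = 2·3 + 1, 3 = 3·1 + 0.
Back-substituting, 1 = 7 − 2·3 = 7 − 2·(689 − 98·7) = −2·689 + 197·7 = −2·689 + 197·(696 − 1·689) = 197·696 − 199·689; that is, 689·(-199) + 696·197 = 1.
Multiplying through by 528: s = (-199)·528 = -105072, t = 197·528 = 104016 is a solution.
Adding 151·696 to s and subtracting 151·689 from t gives the tidier solution (24, -23).
Check: 689·24 + 696·(-23) = 16536 − 16008 = 528. ✓

s = 24, t = -23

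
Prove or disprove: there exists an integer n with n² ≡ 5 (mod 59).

n = 51 works: 51² = 2601, and 2601 − 5 = 2596 = 44·59.

n = 51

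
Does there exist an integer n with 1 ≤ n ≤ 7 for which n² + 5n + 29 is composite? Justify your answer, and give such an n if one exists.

At n = 6: 6² + 5·6 + 29 = 95 = 5·19, which is composite.

n = 6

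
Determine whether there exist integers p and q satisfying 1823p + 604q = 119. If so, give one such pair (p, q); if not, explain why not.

1823 and 604 are coprime, so 1823p + 604q ranges over all of ℤ.
Euclidean algorithm: 1823 = 3·604 + 11, 604 = 54·11 + 10, 11 = 1·10 + 1, 10 = 10·1 + 0.
Working back up the chain: 1 = 11 − 1·10 = 11 − (604 − 54·11) = −604 + 55·11 = −604 + 55·(1823 − 3·604) = 55·1823 − 166·604. So 1823·55 + 604·(-166) = 1.
Scaling by 119 gives the particular solution (p, q) = (6545, -19754).
Shifting by a multiple of (604, −1823) keeps it a solution: p = 6545 − 10·604 = 505, q = -19754 + 10·1823 = -1524.
Indeed 1823·505 + 604·(-1524) = 920615 − 920496 = 119.

p = 505, q = -1524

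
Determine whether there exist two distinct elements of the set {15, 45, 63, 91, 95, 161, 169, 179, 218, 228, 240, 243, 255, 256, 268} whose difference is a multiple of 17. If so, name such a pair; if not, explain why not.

There is no such pair.

Two integers differ by a multiple of 17 exactly when they have the same residue mod 17. The residues are 15↦15, 45↦11, 63↦12, 91↦6, 95↦10, 161↦8, 169↦16, 179↦9, 218↦14, 228↦7, 240↦2, 243↦5, 255↦0, 256↦1, 268↦13.
No residue repeats among the 15 elements, so no pair has difference ≡ 0 (mod 17).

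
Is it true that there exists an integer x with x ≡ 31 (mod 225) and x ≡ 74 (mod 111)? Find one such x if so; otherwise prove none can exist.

Reduce both congruences modulo 3, which divides 225 and 111: they say x ≡ 31 (mod 3) and x ≡ 74 (mod 3).
These are incompatible: 31 − 74 = -43 is not divisible by 3.
Therefore no such x exists.

No, no such integer exists.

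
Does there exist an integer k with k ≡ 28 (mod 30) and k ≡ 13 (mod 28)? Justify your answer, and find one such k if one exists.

No, no such integer exists.

gcd(30, 28) = 2. If k ≡ 28 (mod 30) and k ≡ 13 (mod 28), then k ≡ 28 (mod 2) and k ≡ 13 (mod 2).
But 28 mod 2 = 0 while 13 mod 2 = 1, a contradiction.
So no integer satisfies both congruences.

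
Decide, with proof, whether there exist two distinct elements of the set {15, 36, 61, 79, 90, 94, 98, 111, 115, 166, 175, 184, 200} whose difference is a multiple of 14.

Reduce each element modulo 14: 15↦1, 36↦8, 61↦5, 79↦9, 90↦6, 94↦10, 98↦0, 111↦13, 115↦3, 166↦12, 175↦7, 184↦2, 200↦4.
These 13 residues are pairwise different, hence no difference of two elements is divisible by 14.

There is no such pair.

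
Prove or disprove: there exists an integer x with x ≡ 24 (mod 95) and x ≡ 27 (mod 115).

Reduce both congruences modulo 5, which divides 95 and 115: they say x ≡ 24 (mod 5) and x ≡ 27 (mod 5).
However 24 ≡ 4 and 27 ≡ 2 (mod 5), and 4 ≠ 2.
Hence the system has no solution.

No such integer exists.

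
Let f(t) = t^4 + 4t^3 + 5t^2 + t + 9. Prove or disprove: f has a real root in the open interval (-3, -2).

f has no root in that interval.

The endpoint values f(-3) = 24 and f(-2) = 11 are both positive. Claim: f(t) > 0 for every t in (-3, -2).
Shift to the endpoint -2: with t = -2 − u (0 < u < 1), one computes f(-2 − u) = u^4 + 4u^3 + 5u^2 + 3u + 11.
All 5 nonzero coefficients of this polynomial in u are positive; hence for u > 0 the value is a sum of positive terms (the constant 11 among them).
So f is strictly positive on (-3, -2); no root exists in the interval.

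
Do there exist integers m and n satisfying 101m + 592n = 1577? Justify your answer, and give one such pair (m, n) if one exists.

101 and 592 are coprime, so 101m + 592n ranges over all of ℤ.
Run the Euclidean algorithm on 592 and 101: 592 = 5·101 + 87, 101 = 1·87 + 14, 87 = 6·14 + 3, 14 = 4·3 + 2, 3 = 1·2 + 1, 2 = 2·1 + 0.
Unwinding: 1 = 3 − 1·2 = 3 − (14 − 4·3) = −14 + 5·3 = −14 + 5·(87 − 6·14) = 5·87 − 31·14 = 5·87 − 31·(101 − 1·87) = −31·101 + 36·87 = −31·101 + 36·(592 − 5·101) = 36·592 − 211·101, i.e. 101·(-211) + 592·36 = 1.
Scaling by 1577 gives the particular solution (m, n) = (-332747, 56772).
Shifting by a multiple of (592, −101) keeps it a solution: m = -332747 + 563·592 = 549, n = 56772 − 563·101 = -91.
Check: 101·549 + 592·(-91) = 55449 − 53872 = 1577. ✓

m = 549, n = -91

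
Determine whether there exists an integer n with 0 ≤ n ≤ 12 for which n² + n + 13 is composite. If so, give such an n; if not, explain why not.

At n = 3: 3² + 3 + 13 = 25 = 5·5, which is composite.

n = 3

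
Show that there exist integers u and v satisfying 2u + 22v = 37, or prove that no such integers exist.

Any value of 2u + 22v is a multiple of gcd(2, 22) = 2.
But 37 is not a multiple of 2 (it leaves remainder 1).
Hence no integers u, v satisfy the equation.

No, no such integers exist.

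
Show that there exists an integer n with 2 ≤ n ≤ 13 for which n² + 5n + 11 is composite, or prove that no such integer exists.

n = 13

At n = 13: 13² + 5·13 + 11 = 245 = 5·49, which is composite.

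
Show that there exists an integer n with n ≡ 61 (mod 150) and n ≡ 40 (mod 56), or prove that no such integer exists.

No such integer exists.

Reduce both congruences modulo 2, which divides 150 and 56: they say n ≡ 61 (mod 2) and n ≡ 40 (mod 2).
These are incompatible: 61 − 40 = 21 is not divisible by 2.
So no integer satisfies both congruences.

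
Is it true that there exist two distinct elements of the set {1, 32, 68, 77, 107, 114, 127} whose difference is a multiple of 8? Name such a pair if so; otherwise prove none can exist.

No, no such pair exists.

Reduce each element modulo 8: 1↦1, 32↦0, 68↦4, 77↦5, 107↦3, 114↦2, 127↦7.
No residue repeats among the 7 elements, so no pair has difference ≡ 0 (mod 8).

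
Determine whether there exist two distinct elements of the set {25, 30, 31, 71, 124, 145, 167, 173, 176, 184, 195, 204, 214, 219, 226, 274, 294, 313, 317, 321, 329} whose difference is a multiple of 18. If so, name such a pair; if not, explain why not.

25 and 313 are such a pair.

Both 25 and 313 leave remainder 7 on division by 18; their difference 288 = 16·18 is a multiple of 18.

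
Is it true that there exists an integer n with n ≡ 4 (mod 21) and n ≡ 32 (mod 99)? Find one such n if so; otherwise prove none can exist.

There is no such integer.

gcd(21, 99) = 3. If n ≡ 4 (mod 21) and n ≡ 32 (mod 99), then n ≡ 4 (mod 3) and n ≡ 32 (mod 3).
These are incompatible: 4 − 32 = -28 is not divisible by 3.
Therefore no such n exists.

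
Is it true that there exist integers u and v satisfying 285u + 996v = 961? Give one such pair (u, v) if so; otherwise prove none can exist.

Any value of 285u + 996v is a multiple of gcd(285, 996) = 3.
But 961 is not a multiple of 3 (it leaves remainder 1).
Hence no integers u, v satisfy the equation.

There are no such integers.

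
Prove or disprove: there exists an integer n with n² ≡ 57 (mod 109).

There is no such integer.

109 is prime, so by Euler's criterion 57 is a square mod 109 iff 57^((109−1)/2) = 57^54 ≡ 1 (mod 109).
Squaring successively (mod 109): 57^2 = 3249 ≡ 88; 57^4 ≡ 88² = 7744 ≡ 5; 57^8 ≡ 5² = 25 ≡ 25; 57^16 ≡ 25² = 625 ≡ 80; 57^32 ≡ 80² = 6400 ≡ 78.
Since 54 = 32 + 16 + 4 + 2, 57^54 ≡ 78 · 80 · 5 · 88; multiplying out mod 109: 78·80 = 6240 ≡ 27, then 27·5 = 135 ≡ 26, then 26·88 = 2288 ≡ 108. Thus 57^54 ≡ 108 ≡ −1 (mod 109).
By Euler's criterion 57 is a quadratic non-residue mod 109: no n satisfies n² ≡ 57 (mod 109).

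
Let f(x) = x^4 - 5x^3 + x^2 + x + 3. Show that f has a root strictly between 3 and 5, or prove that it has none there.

f(3) = -39 and f(5) = 33, which have opposite signs.
As a polynomial, f is continuous on every closed interval.
By the Intermediate Value Theorem, f takes the value 0 somewhere in the open interval.

Yes, f has a root in the interval.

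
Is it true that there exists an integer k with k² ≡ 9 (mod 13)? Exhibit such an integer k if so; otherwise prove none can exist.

Take k = 3. Then 3² = 9, and since 0 ≤ 9 < 13 this is already reduced: 3² ≡ 9 (mod 13).

k = 3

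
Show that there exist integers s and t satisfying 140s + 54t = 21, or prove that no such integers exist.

gcd(140, 54) = 2, so every integer of the form 140s + 54t is a multiple of 2.
But 21 = 2·10 + 1, so 2 ∤ 21.
So the equation is unsolvable over ℤ.

No, no such integers exist.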